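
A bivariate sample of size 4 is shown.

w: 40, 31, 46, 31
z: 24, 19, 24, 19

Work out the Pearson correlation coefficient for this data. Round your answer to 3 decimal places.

n = 4, Σw = 148, Σz = 86, Σw² = 5638, Σz² = 1874, Σwz = 3242
nΣwz − ΣwΣz = 12968 − 12728 = 240
nΣw² − (Σw)² = 22552 − 21904 = 648; nΣz² − (Σz)² = 7496 − 7396 = 100
r = 240 / √(648 × 100) = 240 / 254.5584 ≈ 0.943

0.943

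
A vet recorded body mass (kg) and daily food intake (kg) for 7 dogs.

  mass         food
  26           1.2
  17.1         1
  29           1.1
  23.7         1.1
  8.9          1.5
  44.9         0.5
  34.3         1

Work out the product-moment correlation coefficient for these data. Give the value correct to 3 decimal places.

-0.864

n = 7, Σx = 183.9, Σy = 7.4, Σx² = 5642.81, Σy² = 8.36, Σxy = 176.37
nΣxy − ΣxΣy = 1234.59 − 1360.86 = -126.27
nΣx² − (Σx)² = 39499.67 − 33819.21 = 5680.46; nΣy² − (Σy)² = 58.52 − 54.76 = 3.76
r = -126.27 / √(5680.46 × 3.76) = -126.27 / 146.1456 ≈ -0.864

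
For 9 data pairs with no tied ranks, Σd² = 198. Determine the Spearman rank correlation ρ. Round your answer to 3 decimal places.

-0.650

ρ = 1 − 6Σd² / [n(n²−1)] = 1 − 6×198 / (9×80)
  = 1 − 1188/720 = 1 − 1.6500 ≈ -0.650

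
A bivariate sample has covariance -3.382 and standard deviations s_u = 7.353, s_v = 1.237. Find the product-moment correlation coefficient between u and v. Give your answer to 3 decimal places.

-0.372

r = Cov(u,v) / (s_u · s_v) = -3.382 / (7.353 × 1.237)
  = -3.382 / 9.0957 ≈ -0.372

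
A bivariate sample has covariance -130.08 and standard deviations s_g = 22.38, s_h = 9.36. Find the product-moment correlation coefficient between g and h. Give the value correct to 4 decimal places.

-0.6210

r = Cov(g,h) / (s_g · s_h) = -130.08 / (22.38 × 9.36)
  = -130.08 / 209.4768 ≈ -0.6210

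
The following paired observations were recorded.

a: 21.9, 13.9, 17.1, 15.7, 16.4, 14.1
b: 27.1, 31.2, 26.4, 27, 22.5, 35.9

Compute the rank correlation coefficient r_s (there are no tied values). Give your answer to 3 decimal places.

-0.543

Rank a: 6, 1, 5, 3, 4, 2
Rank b: 4, 5, 2, 3, 1, 6
d = rank(a) − rank(b): 2, -4, 3, 0, 3, -4; Σd² = 54
ρ = 1 − 6Σd² / [n(n²−1)] = 1 − 6×54 / (6×35) = 1 − 324/210 ≈ -0.543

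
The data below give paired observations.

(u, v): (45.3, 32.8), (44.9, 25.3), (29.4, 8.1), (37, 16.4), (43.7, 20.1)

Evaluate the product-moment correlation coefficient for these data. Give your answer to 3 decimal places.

0.909

n = 5, Σu = 200.3, Σv = 102.7, Σu² = 8211.15, Σv² = 2454.51, Σuv = 4345.12
nΣuv − ΣuΣv = 21725.6 − 20570.81 = 1154.79
nΣu² − (Σu)² = 41055.75 − 40120.09 = 935.66; nΣv² − (Σv)² = 12272.55 − 10547.29 = 1725.26
r = 1154.79 / √(935.66 × 1725.26) = 1154.79 / 1270.5340 ≈ 0.909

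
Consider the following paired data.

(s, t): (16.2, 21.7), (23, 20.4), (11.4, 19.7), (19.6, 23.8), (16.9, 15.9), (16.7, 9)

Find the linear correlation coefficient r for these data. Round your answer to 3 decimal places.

n = 6, Σs = 103.8, Σt = 110.5, Σs² = 1870.06, Σt² = 2175.39, Σst = 1930.81
nΣst − ΣsΣt = 11584.86 − 11469.9 = 114.96
nΣs² − (Σs)² = 11220.36 − 10774.44 = 445.92; nΣt² − (Σt)² = 13052.34 − 12210.25 = 842.09
r = 114.96 / √(445.92 × 842.09) = 114.96 / 612.7844 ≈ 0.188

0.188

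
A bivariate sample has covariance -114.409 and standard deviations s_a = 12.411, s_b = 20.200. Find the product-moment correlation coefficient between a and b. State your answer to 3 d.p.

r = Cov(a,b) / (s_a · s_b) = -114.409 / (12.411 × 20.200)
  = -114.409 / 250.7022 ≈ -0.456

-0.456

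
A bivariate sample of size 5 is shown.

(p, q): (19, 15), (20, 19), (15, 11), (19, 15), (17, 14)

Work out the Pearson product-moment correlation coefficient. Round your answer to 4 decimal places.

n = 5, Σp = 90, Σq = 74, Σp² = 1636, Σq² = 1128, Σpq = 1353
nΣpq − ΣpΣq = 6765 − 6660 = 105
nΣp² − (Σp)² = 8180 − 8100 = 80; nΣq² − (Σq)² = 5640 − 5476 = 164
r = 105 / √(80 × 164) = 105 / 114.5426 ≈ 0.9167

0.9167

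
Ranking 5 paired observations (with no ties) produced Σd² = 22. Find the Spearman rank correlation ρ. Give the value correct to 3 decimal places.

-0.100

ρ = 1 − 6Σd² / [n(n²−1)] = 1 − 6×22 / (5×24)
  = 1 − 132/120 = 1 − 1.1000 ≈ -0.100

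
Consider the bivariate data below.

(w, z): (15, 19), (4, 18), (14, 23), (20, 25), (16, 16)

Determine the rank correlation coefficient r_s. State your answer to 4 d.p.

Rank w: 3, 1, 2, 5, 4
Rank z: 3, 2, 4, 5, 1
d = rank(w) − rank(z): 0, -1, -2, 0, 3; Σd² = 14
ρ = 1 − 6Σd² / [n(n²−1)] = 1 − 6×14 / (5×24) = 1 − 84/120 ≈ 0.3000

0.3000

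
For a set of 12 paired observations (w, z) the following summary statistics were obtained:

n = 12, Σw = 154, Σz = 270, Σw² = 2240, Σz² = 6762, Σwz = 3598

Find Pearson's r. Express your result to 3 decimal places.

0.312

r = (nΣwz − ΣwΣz) / √[(nΣw² − (Σw)²)(nΣz² − (Σz)²)]
Numerator: 12×3598 − 154×270 = 1596
Denominator: √[(26880 − 23716)(81144 − 72900)] = √[3164 × 8244] = 5107.2513
r = 1596 / 5107.2513 ≈ 0.312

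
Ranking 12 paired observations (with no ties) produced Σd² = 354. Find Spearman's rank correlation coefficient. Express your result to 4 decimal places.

-0.2378

ρ = 1 − 6Σd² / [n(n²−1)] = 1 − 6×354 / (12×143)
  = 1 − 2124/1716 = 1 − 1.23776 ≈ -0.2378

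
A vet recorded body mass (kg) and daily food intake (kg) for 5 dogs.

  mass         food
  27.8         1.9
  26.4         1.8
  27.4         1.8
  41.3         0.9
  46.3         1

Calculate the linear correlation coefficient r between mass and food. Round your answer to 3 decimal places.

n = 5, Σx = 169.2, Σy = 7.4, Σx² = 6069.94, Σy² = 11.9, Σxy = 233.13
nΣxy − ΣxΣy = 1165.65 − 1252.08 = -86.43
nΣx² − (Σx)² = 30349.7 − 28628.64 = 1721.06; nΣy² − (Σy)² = 59.5 − 54.76 = 4.74
r = -86.43 / √(1721.06 × 4.74) = -86.43 / 90.3207 ≈ -0.957

-0.957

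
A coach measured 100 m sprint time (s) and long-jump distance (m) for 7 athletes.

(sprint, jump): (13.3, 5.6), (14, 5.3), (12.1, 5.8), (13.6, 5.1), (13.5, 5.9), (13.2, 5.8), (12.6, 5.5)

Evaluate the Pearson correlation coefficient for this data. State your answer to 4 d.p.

n = 7, Σx = 92.3, Σy = 39, Σx² = 1219.51, Σy² = 217.8, Σxy = 513.73
nΣxy − ΣxΣy = 3596.11 − 3599.7 = -3.59
nΣx² − (Σx)² = 8536.57 − 8519.29 = 17.28; nΣy² − (Σy)² = 1524.6 − 1521 = 3.6
r = -3.59 / √(17.28 × 3.6) = -3.59 / 7.8872 ≈ -0.4552

-0.4552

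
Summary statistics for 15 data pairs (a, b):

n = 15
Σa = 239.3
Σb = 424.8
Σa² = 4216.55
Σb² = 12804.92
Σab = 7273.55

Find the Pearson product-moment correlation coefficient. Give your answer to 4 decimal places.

r = (nΣab − ΣaΣb) / √[(nΣa² − (Σa)²)(nΣb² − (Σb)²)]
Numerator: 15×7273.55 − 239.3×424.8 = 7448.61
Denominator: √[(63248.25 − 57264.49)(192073.8 − 180455.04)] = √[5983.76 × 11618.76] = 8338.0976
r = 7448.61 / 8338.0976 ≈ 0.8933

0.8933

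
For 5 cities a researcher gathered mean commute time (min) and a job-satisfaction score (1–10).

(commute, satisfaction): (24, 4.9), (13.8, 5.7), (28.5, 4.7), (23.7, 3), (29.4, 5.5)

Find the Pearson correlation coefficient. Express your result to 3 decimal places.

-0.202

n = 5, Σx = 119.4, Σy = 23.8, Σx² = 3004.74, Σy² = 117.84, Σxy = 563.01
nΣxy − ΣxΣy = 2815.05 − 2841.72 = -26.67
nΣx² − (Σx)² = 15023.7 − 14256.36 = 767.34; nΣy² − (Σy)² = 589.2 − 566.44 = 22.76
r = -26.67 / √(767.34 × 22.76) = -26.67 / 132.1539 ≈ -0.202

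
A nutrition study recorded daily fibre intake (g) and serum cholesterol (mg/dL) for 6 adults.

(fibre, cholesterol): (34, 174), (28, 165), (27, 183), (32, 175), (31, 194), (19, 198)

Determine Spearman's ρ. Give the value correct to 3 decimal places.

Rank fibre: 6, 3, 2, 5, 4, 1
Rank cholesterol: 2, 1, 4, 3, 5, 6
d = rank(fibre) − rank(cholesterol): 4, 2, -2, 2, -1, -5; Σd² = 54
ρ = 1 − 6Σd² / [n(n²−1)] = 1 − 6×54 / (6×35) = 1 − 324/210 ≈ -0.543

-0.543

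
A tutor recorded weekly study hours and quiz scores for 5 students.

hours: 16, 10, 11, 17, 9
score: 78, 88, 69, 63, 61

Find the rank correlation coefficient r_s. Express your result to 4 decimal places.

0.1000

Rank hours: 4, 2, 3, 5, 1
Rank score: 4, 5, 3, 2, 1
d = rank(hours) − rank(score): 0, -3, 0, 3, 0; Σd² = 18
ρ = 1 − 6Σd² / [n(n²−1)] = 1 − 6×18 / (5×24) = 1 − 108/120 ≈ 0.1000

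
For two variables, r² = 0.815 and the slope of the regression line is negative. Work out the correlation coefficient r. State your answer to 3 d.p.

|r| = √0.815 = 0.903
The association is negative, so r = −0.903.

-0.903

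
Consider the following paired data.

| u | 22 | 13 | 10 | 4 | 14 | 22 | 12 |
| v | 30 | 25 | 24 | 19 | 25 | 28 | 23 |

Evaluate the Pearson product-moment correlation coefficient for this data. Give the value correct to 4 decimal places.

n = 7, Σu = 97, Σv = 174, Σu² = 1593, Σv² = 4400, Σuv = 2543
nΣuv − ΣuΣv = 17801 − 16878 = 923
nΣu² − (Σu)² = 11151 − 9409 = 1742; nΣv² − (Σv)² = 30800 − 30276 = 524
r = 923 / √(1742 × 524) = 923 / 955.4099 ≈ 0.9661

0.9661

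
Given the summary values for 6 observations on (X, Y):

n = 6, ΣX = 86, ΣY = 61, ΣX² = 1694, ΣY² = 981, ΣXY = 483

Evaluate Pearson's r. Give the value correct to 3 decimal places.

-0.959

r = (nΣXY − ΣXΣY) / √[(nΣX² − (ΣX)²)(nΣY² − (ΣY)²)]
Numerator: 6×483 − 86×61 = -2348
Denominator: √[(10164 − 7396)(5886 − 3721)] = √[2768 × 2165] = 2448.0033
r = -2348 / 2448.0033 ≈ -0.959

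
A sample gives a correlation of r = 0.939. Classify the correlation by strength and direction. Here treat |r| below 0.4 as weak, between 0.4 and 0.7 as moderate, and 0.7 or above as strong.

strong positive

r = 0.939 > 0 so the relationship is positive.
|r| = 0.939, which falls in the strong range.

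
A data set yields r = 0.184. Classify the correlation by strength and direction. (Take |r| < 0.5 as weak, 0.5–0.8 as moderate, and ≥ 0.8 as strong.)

r = 0.184 > 0 so the relationship is positive.
|r| = 0.184, which falls in the weak range.

weak positive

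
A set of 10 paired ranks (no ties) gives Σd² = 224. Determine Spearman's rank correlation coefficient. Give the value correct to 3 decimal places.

-0.358

ρ = 1 − 6Σd² / [n(n²−1)] = 1 − 6×224 / (10×99)
  = 1 − 1344/990 = 1 − 1.3576 ≈ -0.358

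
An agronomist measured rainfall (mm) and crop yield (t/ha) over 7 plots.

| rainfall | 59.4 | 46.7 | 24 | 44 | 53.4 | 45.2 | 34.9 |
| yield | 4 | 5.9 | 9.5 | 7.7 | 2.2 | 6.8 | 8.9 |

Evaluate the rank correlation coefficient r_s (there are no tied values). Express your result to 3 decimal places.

Rank rainfall: 7, 5, 1, 3, 6, 4, 2
Rank yield: 2, 3, 7, 5, 1, 4, 6
d = rank(rainfall) − rank(yield): 5, 2, -6, -2, 5, 0, -4; Σd² = 110
ρ = 1 − 6Σd² / [n(n²−1)] = 1 − 6×110 / (7×48) = 1 − 660/336 ≈ -0.964

-0.964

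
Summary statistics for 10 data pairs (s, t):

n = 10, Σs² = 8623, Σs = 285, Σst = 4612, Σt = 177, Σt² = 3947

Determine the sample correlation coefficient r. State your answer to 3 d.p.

r = (nΣst − ΣsΣt) / √[(nΣs² − (Σs)²)(nΣt² − (Σt)²)]
Numerator: 10×4612 − 285×177 = -4325
Denominator: √[(86230 − 81225)(39470 − 31329)] = √[5005 × 8141] = 6383.2362
r = -4325 / 6383.2362 ≈ -0.678

-0.678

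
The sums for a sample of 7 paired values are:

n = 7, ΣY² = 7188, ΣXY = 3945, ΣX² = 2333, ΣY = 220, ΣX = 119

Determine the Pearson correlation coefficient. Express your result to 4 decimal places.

r = (nΣXY − ΣXΣY) / √[(nΣX² − (ΣX)²)(nΣY² − (ΣY)²)]
Numerator: 7×3945 − 119×220 = 1435
Denominator: √[(16331 − 14161)(50316 − 48400)] = √[2170 × 1916] = 2039.0488
r = 1435 / 2039.0488 ≈ 0.7038

0.7038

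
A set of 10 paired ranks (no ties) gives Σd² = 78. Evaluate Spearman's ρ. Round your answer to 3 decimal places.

ρ = 1 − 6Σd² / [n(n²−1)] = 1 − 6×78 / (10×99)
  = 1 − 468/990 = 1 − 0.4727 ≈ 0.527

0.527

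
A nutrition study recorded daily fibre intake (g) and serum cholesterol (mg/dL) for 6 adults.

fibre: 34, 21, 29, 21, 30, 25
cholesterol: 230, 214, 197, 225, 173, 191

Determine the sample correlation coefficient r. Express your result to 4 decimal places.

n = 6, Σx = 160, Σy = 1230, Σx² = 4404, Σy² = 254540, Σxy = 32717
nΣxy − ΣxΣy = 196302 − 196800 = -498
nΣx² − (Σx)² = 26424 − 25600 = 824; nΣy² − (Σy)² = 1527240 − 1512900 = 14340
r = -498 / √(824 × 14340) = -498 / 3437.4642 ≈ -0.1449

-0.1449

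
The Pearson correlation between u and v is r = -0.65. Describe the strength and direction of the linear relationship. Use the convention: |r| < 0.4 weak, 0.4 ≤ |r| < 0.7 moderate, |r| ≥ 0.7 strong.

moderate negative

r = -0.65 < 0 so the relationship is negative.
|r| = 0.65, which falls in the moderate range.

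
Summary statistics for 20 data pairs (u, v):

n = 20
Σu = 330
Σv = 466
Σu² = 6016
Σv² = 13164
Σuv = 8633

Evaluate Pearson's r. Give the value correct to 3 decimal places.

0.823

r = (nΣuv − ΣuΣv) / √[(nΣu² − (Σu)²)(nΣv² − (Σv)²)]
Numerator: 20×8633 − 330×466 = 18880
Denominator: √[(120320 − 108900)(263280 − 217156)] = √[11420 × 46124] = 22950.7316
r = 18880 / 22950.7316 ≈ 0.823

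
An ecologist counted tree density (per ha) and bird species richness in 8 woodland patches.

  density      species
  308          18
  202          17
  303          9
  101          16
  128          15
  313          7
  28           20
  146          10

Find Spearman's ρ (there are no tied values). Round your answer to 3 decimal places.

-0.500

Rank density: 7, 5, 6, 2, 3, 8, 1, 4
Rank species: 7, 6, 2, 5, 4, 1, 8, 3
d = rank(density) − rank(species): 0, -1, 4, -3, -1, 7, -7, 1; Σd² = 126
ρ = 1 − 6Σd² / [n(n²−1)] = 1 − 6×126 / (8×63) = 1 − 756/504 ≈ -0.500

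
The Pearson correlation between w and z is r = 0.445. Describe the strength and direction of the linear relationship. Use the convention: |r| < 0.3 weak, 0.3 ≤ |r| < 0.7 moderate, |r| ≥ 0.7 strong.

r = 0.445 > 0 so the relationship is positive.
|r| = 0.445, which falls in the moderate range.

moderate positive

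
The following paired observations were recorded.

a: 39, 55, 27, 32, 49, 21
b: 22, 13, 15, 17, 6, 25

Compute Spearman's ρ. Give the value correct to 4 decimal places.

-0.7143

Rank a: 4, 6, 2, 3, 5, 1
Rank b: 5, 2, 3, 4, 1, 6
d = rank(a) − rank(b): -1, 4, -1, -1, 4, -5; Σd² = 60
ρ = 1 − 6Σd² / [n(n²−1)] = 1 − 6×60 / (6×35) = 1 − 360/210 ≈ -0.7143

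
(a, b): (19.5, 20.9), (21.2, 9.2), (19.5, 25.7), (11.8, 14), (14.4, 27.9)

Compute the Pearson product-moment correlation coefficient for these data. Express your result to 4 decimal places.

-0.1400

n = 5, Σa = 86.4, Σb = 97.7, Σa² = 1556.54, Σb² = 2156.35, Σab = 1670.7
nΣab − ΣaΣb = 8353.5 − 8441.28 = -87.78
nΣa² − (Σa)² = 7782.7 − 7464.96 = 317.74; nΣb² − (Σb)² = 10781.75 − 9545.29 = 1236.46
r = -87.78 / √(317.74 × 1236.46) = -87.78 / 626.7957 ≈ -0.1400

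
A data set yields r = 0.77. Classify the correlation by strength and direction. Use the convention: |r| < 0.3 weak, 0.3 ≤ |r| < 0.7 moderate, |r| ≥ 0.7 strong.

strong positive

r = 0.77 > 0 so the relationship is positive.
|r| = 0.77, which falls in the strong range.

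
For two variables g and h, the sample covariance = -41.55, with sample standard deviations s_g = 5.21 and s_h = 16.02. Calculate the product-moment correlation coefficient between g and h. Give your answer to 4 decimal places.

-0.4978

r = Cov(g,h) / (s_g · s_h) = -41.55 / (5.21 × 16.02)
  = -41.55 / 83.4642 ≈ -0.4978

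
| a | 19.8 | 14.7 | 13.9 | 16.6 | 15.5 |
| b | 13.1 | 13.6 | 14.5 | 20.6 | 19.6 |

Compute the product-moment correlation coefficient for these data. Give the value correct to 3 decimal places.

-0.121

n = 5, Σa = 80.5, Σb = 81.4, Σa² = 1317.15, Σb² = 1375.34, Σab = 1306.61
nΣab − ΣaΣb = 6533.05 − 6552.7 = -19.65
nΣa² − (Σa)² = 6585.75 − 6480.25 = 105.5; nΣb² − (Σb)² = 6876.7 − 6625.96 = 250.74
r = -19.65 / √(105.5 × 250.74) = -19.65 / 162.6440 ≈ -0.121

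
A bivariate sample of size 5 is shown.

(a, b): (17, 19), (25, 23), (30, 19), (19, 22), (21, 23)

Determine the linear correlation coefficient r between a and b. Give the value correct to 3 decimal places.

-0.127

n = 5, Σa = 112, Σb = 106, Σa² = 2616, Σb² = 2264, Σab = 2369
nΣab − ΣaΣb = 11845 − 11872 = -27
nΣa² − (Σa)² = 13080 − 12544 = 536; nΣb² − (Σb)² = 11320 − 11236 = 84
r = -27 / √(536 × 84) = -27 / 212.1886 ≈ -0.127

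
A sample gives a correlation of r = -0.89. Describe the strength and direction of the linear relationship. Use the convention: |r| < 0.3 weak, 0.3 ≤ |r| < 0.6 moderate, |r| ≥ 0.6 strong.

r = -0.89 < 0 so the relationship is negative.
|r| = 0.89, which falls in the strong range.

strong negative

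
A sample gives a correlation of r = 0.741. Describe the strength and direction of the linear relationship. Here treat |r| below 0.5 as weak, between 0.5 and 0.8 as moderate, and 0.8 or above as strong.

moderate positive

r = 0.741 > 0 so the relationship is positive.
|r| = 0.741, which falls in the moderate range.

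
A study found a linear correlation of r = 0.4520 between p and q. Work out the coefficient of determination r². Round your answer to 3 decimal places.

r² = (0.4520)² = 0.204

0.204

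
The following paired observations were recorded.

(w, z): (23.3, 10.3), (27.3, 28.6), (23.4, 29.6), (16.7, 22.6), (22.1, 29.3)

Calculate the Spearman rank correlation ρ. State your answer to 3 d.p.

0.300

Rank w: 3, 5, 4, 1, 2
Rank z: 1, 3, 5, 2, 4
d = rank(w) − rank(z): 2, 2, -1, -1, -2; Σd² = 14
ρ = 1 − 6Σd² / [n(n²−1)] = 1 − 6×14 / (5×24) = 1 − 84/120 ≈ 0.300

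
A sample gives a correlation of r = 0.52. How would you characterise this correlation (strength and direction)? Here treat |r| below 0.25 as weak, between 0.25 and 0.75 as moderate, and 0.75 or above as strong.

r = 0.52 > 0 so the relationship is positive.
|r| = 0.52, which falls in the moderate range.

moderate positive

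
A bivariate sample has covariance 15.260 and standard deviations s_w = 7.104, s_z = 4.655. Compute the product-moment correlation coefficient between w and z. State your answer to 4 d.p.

0.4615

r = Cov(w,z) / (s_w · s_z) = 15.260 / (7.104 × 4.655)
  = 15.260 / 33.0691 ≈ 0.4615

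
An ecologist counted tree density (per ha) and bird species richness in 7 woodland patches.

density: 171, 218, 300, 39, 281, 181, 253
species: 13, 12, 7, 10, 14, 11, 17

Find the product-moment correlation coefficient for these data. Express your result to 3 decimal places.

n = 7, Σx = 1443, Σy = 84, Σx² = 344017, Σy² = 1068, Σxy = 17555
nΣxy − ΣxΣy = 122885 − 121212 = 1673
nΣx² − (Σx)² = 2408119 − 2082249 = 325870; nΣy² − (Σy)² = 7476 − 7056 = 420
r = 1673 / √(325870 × 420) = 1673 / 11698.9487 ≈ 0.143

0.143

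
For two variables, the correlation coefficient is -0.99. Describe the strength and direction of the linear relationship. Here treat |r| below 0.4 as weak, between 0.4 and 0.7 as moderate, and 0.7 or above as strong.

strong negative

r = -0.99 < 0 so the relationship is negative.
|r| = 0.99, which falls in the strong range.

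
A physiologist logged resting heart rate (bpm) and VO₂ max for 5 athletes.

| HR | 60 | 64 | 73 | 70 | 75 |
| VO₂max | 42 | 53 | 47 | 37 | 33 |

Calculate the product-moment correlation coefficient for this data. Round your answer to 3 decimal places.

n = 5, Σx = 342, Σy = 212, Σx² = 23550, Σy² = 9240, Σxy = 14408
nΣxy − ΣxΣy = 72040 − 72504 = -464
nΣx² − (Σx)² = 117750 − 116964 = 786; nΣy² − (Σy)² = 46200 − 44944 = 1256
r = -464 / √(786 × 1256) = -464 / 993.5874 ≈ -0.467

-0.467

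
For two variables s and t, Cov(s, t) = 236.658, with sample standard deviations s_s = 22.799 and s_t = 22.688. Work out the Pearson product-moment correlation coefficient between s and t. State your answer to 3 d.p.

0.458

r = Cov(s,t) / (s_s · s_t) = 236.658 / (22.799 × 22.688)
  = 236.658 / 517.2637 ≈ 0.458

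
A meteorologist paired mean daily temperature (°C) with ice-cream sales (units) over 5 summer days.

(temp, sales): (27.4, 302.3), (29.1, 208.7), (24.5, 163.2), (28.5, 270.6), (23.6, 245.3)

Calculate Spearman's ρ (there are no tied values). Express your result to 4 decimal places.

0.1000

Rank temp: 3, 5, 2, 4, 1
Rank sales: 5, 2, 1, 4, 3
d = rank(temp) − rank(sales): -2, 3, 1, 0, -2; Σd² = 18
ρ = 1 − 6Σd² / [n(n²−1)] = 1 − 6×18 / (5×24) = 1 − 108/120 ≈ 0.1000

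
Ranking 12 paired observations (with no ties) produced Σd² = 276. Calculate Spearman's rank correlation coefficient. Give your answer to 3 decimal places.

0.035

ρ = 1 − 6Σd² / [n(n²−1)] = 1 − 6×276 / (12×143)
  = 1 − 1656/1716 = 1 − 0.9650 ≈ 0.035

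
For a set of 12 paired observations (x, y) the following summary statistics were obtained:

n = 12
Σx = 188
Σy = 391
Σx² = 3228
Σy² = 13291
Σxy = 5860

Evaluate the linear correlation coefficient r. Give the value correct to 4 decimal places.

-0.6732

r = (nΣxy − ΣxΣy) / √[(nΣx² − (Σx)²)(nΣy² − (Σy)²)]
Numerator: 12×5860 − 188×391 = -3188
Denominator: √[(38736 − 35344)(159492 − 152881)] = √[3392 × 6611] = 4735.4527
r = -3188 / 4735.4527 ≈ -0.6732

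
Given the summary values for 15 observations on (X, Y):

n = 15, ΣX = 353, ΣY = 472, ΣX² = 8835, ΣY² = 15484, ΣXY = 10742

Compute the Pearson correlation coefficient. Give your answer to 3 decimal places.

r = (nΣXY − ΣXΣY) / √[(nΣX² − (ΣX)²)(nΣY² − (ΣY)²)]
Numerator: 15×10742 − 353×472 = -5486
Denominator: √[(132525 − 124609)(232260 − 222784)] = √[7916 × 9476] = 8660.9478
r = -5486 / 8660.9478 ≈ -0.633

-0.633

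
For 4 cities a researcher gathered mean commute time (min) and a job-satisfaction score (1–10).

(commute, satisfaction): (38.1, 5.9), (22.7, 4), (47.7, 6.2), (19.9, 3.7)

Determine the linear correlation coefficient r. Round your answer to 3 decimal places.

n = 4, Σx = 128.4, Σy = 19.8, Σx² = 4638.2, Σy² = 102.94, Σxy = 684.96
nΣxy − ΣxΣy = 2739.84 − 2542.32 = 197.52
nΣx² − (Σx)² = 18552.8 − 16486.56 = 2066.24; nΣy² − (Σy)² = 411.76 − 392.04 = 19.72
r = 197.52 / √(2066.24 × 19.72) = 197.52 / 201.8570 ≈ 0.979

0.979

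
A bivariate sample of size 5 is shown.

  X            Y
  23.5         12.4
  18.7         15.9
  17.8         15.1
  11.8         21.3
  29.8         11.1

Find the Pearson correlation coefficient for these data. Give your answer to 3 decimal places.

n = 5, ΣX = 101.6, ΣY = 75.8, ΣX² = 2246.06, ΣY² = 1211.48, ΣXY = 1439.63
nΣXY − ΣXΣY = 7198.15 − 7701.28 = -503.13
nΣX² − (ΣX)² = 11230.3 − 10322.56 = 907.74; nΣY² − (ΣY)² = 6057.4 − 5745.64 = 311.76
r = -503.13 / √(907.74 × 311.76) = -503.13 / 531.9746 ≈ -0.946

-0.946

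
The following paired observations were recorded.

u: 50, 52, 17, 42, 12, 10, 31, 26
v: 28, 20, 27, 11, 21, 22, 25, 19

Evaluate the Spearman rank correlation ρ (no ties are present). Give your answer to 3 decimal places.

Rank u: 7, 8, 3, 6, 2, 1, 5, 4
Rank v: 8, 3, 7, 1, 4, 5, 6, 2
d = rank(u) − rank(v): -1, 5, -4, 5, -2, -4, -1, 2; Σd² = 92
ρ = 1 − 6Σd² / [n(n²−1)] = 1 − 6×92 / (8×63) = 1 − 552/504 ≈ -0.095

-0.095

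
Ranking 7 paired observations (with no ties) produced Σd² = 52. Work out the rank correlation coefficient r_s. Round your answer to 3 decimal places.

0.071

ρ = 1 − 6Σd² / [n(n²−1)] = 1 − 6×52 / (7×48)
  = 1 − 312/336 = 1 − 0.9286 ≈ 0.071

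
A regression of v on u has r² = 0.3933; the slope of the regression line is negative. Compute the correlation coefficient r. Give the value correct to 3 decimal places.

|r| = √0.3933 = 0.627
The association is negative, so r = −0.627.

-0.627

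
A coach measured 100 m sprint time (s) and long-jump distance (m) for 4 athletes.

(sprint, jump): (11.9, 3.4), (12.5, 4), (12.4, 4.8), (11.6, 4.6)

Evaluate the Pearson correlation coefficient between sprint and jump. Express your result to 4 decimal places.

n = 4, Σx = 48.4, Σy = 16.8, Σx² = 586.18, Σy² = 71.76, Σxy = 203.34
nΣxy − ΣxΣy = 813.36 − 813.12 = 0.24
nΣx² − (Σx)² = 2344.72 − 2342.56 = 2.16; nΣy² − (Σy)² = 287.04 − 282.24 = 4.8
r = 0.24 / √(2.16 × 4.8) = 0.24 / 3.2199 ≈ 0.0745

0.0745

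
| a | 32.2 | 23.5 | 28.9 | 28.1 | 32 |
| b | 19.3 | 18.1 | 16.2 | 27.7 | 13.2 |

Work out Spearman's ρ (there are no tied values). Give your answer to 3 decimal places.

Rank a: 5, 1, 3, 2, 4
Rank b: 4, 3, 2, 5, 1
d = rank(a) − rank(b): 1, -2, 1, -3, 3; Σd² = 24
ρ = 1 − 6Σd² / [n(n²−1)] = 1 − 6×24 / (5×24) = 1 − 144/120 ≈ -0.200

-0.200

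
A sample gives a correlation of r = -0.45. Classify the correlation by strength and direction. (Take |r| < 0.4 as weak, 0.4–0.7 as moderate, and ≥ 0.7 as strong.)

moderate negative

r = -0.45 < 0 so the relationship is negative.
|r| = 0.45, which falls in the moderate range.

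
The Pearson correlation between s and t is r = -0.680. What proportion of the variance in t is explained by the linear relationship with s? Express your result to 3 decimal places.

0.462

r² = (-0.680)² = 0.462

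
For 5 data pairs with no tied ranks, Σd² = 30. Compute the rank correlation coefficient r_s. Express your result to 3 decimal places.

-0.500

ρ = 1 − 6Σd² / [n(n²−1)] = 1 − 6×30 / (5×24)
  = 1 − 180/120 = 1 − 1.5000 ≈ -0.500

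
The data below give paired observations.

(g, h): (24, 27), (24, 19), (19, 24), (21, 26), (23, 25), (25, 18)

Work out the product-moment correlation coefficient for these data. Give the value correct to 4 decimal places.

n = 6, Σg = 136, Σh = 139, Σg² = 3108, Σh² = 3291, Σgh = 3131
nΣgh − ΣgΣh = 18786 − 18904 = -118
nΣg² − (Σg)² = 18648 − 18496 = 152; nΣh² − (Σh)² = 19746 − 19321 = 425
r = -118 / √(152 × 425) = -118 / 254.1653 ≈ -0.4643

-0.4643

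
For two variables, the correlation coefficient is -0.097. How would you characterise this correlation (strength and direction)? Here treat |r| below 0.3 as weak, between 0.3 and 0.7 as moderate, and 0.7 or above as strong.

r = -0.097 < 0 so the relationship is negative.
|r| = 0.097, which falls in the weak range.

weak negative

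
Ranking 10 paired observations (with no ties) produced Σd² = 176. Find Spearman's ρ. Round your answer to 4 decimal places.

ρ = 1 − 6Σd² / [n(n²−1)] = 1 − 6×176 / (10×99)
  = 1 − 1056/990 = 1 − 1.06667 ≈ -0.0667

-0.0667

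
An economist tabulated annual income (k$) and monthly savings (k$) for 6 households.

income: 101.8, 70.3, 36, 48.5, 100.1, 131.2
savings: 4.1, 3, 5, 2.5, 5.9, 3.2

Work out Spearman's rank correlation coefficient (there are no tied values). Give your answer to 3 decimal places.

0.086

Rank income: 5, 3, 1, 2, 4, 6
Rank savings: 4, 2, 5, 1, 6, 3
d = rank(income) − rank(savings): 1, 1, -4, 1, -2, 3; Σd² = 32
ρ = 1 − 6Σd² / [n(n²−1)] = 1 − 6×32 / (6×35) = 1 − 192/210 ≈ 0.086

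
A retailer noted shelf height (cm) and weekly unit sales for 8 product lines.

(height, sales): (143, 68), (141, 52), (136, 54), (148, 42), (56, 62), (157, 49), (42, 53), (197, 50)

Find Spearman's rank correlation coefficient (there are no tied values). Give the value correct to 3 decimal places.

Rank height: 5, 4, 3, 6, 2, 7, 1, 8
Rank sales: 8, 4, 6, 1, 7, 2, 5, 3
d = rank(height) − rank(sales): -3, 0, -3, 5, -5, 5, -4, 5; Σd² = 134
ρ = 1 − 6Σd² / [n(n²−1)] = 1 − 6×134 / (8×63) = 1 − 804/504 ≈ -0.595

-0.595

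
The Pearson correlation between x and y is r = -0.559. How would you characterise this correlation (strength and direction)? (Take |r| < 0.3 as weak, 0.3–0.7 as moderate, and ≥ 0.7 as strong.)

moderate negative

r = -0.559 < 0 so the relationship is negative.
|r| = 0.559, which falls in the moderate range.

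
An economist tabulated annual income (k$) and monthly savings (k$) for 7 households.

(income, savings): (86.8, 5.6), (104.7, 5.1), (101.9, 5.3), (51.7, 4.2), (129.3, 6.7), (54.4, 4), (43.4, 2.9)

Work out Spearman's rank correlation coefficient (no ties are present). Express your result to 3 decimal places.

0.821

Rank income: 4, 6, 5, 2, 7, 3, 1
Rank savings: 6, 4, 5, 3, 7, 2, 1
d = rank(income) − rank(savings): -2, 2, 0, -1, 0, 1, 0; Σd² = 10
ρ = 1 − 6Σd² / [n(n²−1)] = 1 − 6×10 / (7×48) = 1 − 60/336 ≈ 0.821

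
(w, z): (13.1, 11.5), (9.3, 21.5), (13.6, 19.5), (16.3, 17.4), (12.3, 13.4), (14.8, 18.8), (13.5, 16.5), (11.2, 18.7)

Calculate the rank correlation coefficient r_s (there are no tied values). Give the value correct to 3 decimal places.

Rank w: 4, 1, 6, 8, 3, 7, 5, 2
Rank z: 1, 8, 7, 4, 2, 6, 3, 5
d = rank(w) − rank(z): 3, -7, -1, 4, 1, 1, 2, -3; Σd² = 90
ρ = 1 − 6Σd² / [n(n²−1)] = 1 − 6×90 / (8×63) = 1 − 540/504 ≈ -0.071

-0.071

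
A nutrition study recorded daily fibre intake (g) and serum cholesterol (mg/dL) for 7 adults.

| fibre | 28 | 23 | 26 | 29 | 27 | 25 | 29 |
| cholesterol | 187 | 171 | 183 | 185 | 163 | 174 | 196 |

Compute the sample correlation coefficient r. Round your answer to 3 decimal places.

0.633

n = 7, Σx = 187, Σy = 1259, Σx² = 5025, Σy² = 227185, Σxy = 33727
nΣxy − ΣxΣy = 236089 − 235433 = 656
nΣx² − (Σx)² = 35175 − 34969 = 206; nΣy² − (Σy)² = 1590295 − 1585081 = 5214
r = 656 / √(206 × 5214) = 656 / 1036.3802 ≈ 0.633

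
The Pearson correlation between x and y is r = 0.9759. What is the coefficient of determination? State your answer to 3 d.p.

r² = (0.9759)² = 0.952

0.952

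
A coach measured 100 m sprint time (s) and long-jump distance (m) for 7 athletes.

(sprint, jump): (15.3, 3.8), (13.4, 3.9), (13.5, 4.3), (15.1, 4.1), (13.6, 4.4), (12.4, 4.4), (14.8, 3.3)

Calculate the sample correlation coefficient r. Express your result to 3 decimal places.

-0.626

n = 7, Σx = 98.1, Σy = 28.2, Σx² = 1381.67, Σy² = 114.56, Σxy = 393.6
nΣxy − ΣxΣy = 2755.2 − 2766.42 = -11.22
nΣx² − (Σx)² = 9671.69 − 9623.61 = 48.08; nΣy² − (Σy)² = 801.92 − 795.24 = 6.68
r = -11.22 / √(48.08 × 6.68) = -11.22 / 17.9213 ≈ -0.626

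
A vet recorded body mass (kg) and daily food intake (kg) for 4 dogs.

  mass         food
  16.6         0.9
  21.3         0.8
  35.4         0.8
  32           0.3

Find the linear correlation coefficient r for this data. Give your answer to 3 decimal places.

-0.531

n = 4, Σx = 105.3, Σy = 2.8, Σx² = 3006.41, Σy² = 2.18, Σxy = 69.9
nΣxy − ΣxΣy = 279.6 − 294.84 = -15.24
nΣx² − (Σx)² = 12025.64 − 11088.09 = 937.55; nΣy² − (Σy)² = 8.72 − 7.84 = 0.88
r = -15.24 / √(937.55 × 0.88) = -15.24 / 28.7236 ≈ -0.531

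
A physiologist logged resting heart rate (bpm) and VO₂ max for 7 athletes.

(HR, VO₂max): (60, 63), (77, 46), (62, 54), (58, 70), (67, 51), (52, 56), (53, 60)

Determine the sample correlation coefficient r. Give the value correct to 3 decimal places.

n = 7, Σx = 429, Σy = 400, Σx² = 26739, Σy² = 23238, Σxy = 24239
nΣxy − ΣxΣy = 169673 − 171600 = -1927
nΣx² − (Σx)² = 187173 − 184041 = 3132; nΣy² − (Σy)² = 162666 − 160000 = 2666
r = -1927 / √(3132 × 2666) = -1927 / 2889.6214 ≈ -0.667

-0.667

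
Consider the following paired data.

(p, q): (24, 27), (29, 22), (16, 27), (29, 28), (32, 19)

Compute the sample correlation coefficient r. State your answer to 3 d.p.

n = 5, Σp = 130, Σq = 123, Σp² = 3538, Σq² = 3087, Σpq = 3138
nΣpq − ΣpΣq = 15690 − 15990 = -300
nΣp² − (Σp)² = 17690 − 16900 = 790; nΣq² − (Σq)² = 15435 − 15129 = 306
r = -300 / √(790 × 306) = -300 / 491.6706 ≈ -0.610

-0.610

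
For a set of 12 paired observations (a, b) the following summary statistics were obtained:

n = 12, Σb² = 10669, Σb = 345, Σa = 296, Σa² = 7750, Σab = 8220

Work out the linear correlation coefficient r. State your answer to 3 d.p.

r = (nΣab − ΣaΣb) / √[(nΣa² − (Σa)²)(nΣb² − (Σb)²)]
Numerator: 12×8220 − 296×345 = -3480
Denominator: √[(93000 − 87616)(128028 − 119025)] = √[5384 × 9003] = 6962.1945
r = -3480 / 6962.1945 ≈ -0.500

-0.500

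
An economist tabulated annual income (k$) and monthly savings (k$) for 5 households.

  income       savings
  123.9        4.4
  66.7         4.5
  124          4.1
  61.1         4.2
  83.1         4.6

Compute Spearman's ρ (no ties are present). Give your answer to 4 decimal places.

-0.3000

Rank income: 4, 2, 5, 1, 3
Rank savings: 3, 4, 1, 2, 5
d = rank(income) − rank(savings): 1, -2, 4, -1, -2; Σd² = 26
ρ = 1 − 6Σd² / [n(n²−1)] = 1 − 6×26 / (5×24) = 1 − 156/120 ≈ -0.3000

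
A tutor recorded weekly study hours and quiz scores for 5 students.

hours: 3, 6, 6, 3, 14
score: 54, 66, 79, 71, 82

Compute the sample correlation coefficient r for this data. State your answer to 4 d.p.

0.6978

n = 5, Σx = 32, Σy = 352, Σx² = 286, Σy² = 25278, Σxy = 2393
nΣxy − ΣxΣy = 11965 − 11264 = 701
nΣx² − (Σx)² = 1430 − 1024 = 406; nΣy² − (Σy)² = 126390 − 123904 = 2486
r = 701 / √(406 × 2486) = 701 / 1004.6472 ≈ 0.6978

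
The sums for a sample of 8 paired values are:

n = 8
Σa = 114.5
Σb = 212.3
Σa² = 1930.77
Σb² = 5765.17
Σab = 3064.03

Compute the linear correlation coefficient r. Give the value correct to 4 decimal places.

r = (nΣab − ΣaΣb) / √[(nΣa² − (Σa)²)(nΣb² − (Σb)²)]
Numerator: 8×3064.03 − 114.5×212.3 = 203.89
Denominator: √[(15446.16 − 13110.25)(46121.36 − 45071.29)] = √[2335.91 × 1050.07] = 1566.1638
r = 203.89 / 1566.1638 ≈ 0.1302

0.1302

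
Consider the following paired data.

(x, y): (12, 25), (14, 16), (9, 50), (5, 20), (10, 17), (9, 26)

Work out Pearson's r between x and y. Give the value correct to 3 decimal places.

-0.188

n = 6, Σx = 59, Σy = 154, Σx² = 627, Σy² = 4746, Σxy = 1478
nΣxy − ΣxΣy = 8868 − 9086 = -218
nΣx² − (Σx)² = 3762 − 3481 = 281; nΣy² − (Σy)² = 28476 − 23716 = 4760
r = -218 / √(281 × 4760) = -218 / 1156.5293 ≈ -0.188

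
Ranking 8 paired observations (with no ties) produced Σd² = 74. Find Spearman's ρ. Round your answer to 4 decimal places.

0.1190

ρ = 1 − 6Σd² / [n(n²−1)] = 1 − 6×74 / (8×63)
  = 1 − 444/504 = 1 − 0.88095 ≈ 0.1190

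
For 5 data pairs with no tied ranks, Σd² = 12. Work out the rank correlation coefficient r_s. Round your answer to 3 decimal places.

0.400

ρ = 1 − 6Σd² / [n(n²−1)] = 1 − 6×12 / (5×24)
  = 1 − 72/120 = 1 − 0.6000 ≈ 0.400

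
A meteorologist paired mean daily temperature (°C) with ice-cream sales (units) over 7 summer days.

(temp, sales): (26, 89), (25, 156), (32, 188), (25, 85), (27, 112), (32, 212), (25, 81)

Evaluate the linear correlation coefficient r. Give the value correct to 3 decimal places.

n = 7, Σx = 192, Σy = 923, Σx² = 5328, Σy² = 138875, Σxy = 26188
nΣxy − ΣxΣy = 183316 − 177216 = 6100
nΣx² − (Σx)² = 37296 − 36864 = 432; nΣy² − (Σy)² = 972125 − 851929 = 120196
r = 6100 / √(432 × 120196) = 6100 / 7205.8776 ≈ 0.847

0.847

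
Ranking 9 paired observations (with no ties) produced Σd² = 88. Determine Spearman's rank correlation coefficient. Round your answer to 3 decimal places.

0.267

ρ = 1 − 6Σd² / [n(n²−1)] = 1 − 6×88 / (9×80)
  = 1 − 528/720 = 1 − 0.7333 ≈ 0.267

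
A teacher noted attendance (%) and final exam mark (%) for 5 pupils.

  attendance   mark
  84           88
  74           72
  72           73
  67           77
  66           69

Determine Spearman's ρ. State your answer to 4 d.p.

0.6000

Rank attendance: 5, 4, 3, 2, 1
Rank mark: 5, 2, 3, 4, 1
d = rank(attendance) − rank(mark): 0, 2, 0, -2, 0; Σd² = 8
ρ = 1 − 6Σd² / [n(n²−1)] = 1 − 6×8 / (5×24) = 1 − 48/120 ≈ 0.6000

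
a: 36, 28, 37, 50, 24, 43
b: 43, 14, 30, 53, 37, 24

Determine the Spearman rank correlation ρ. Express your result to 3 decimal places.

Rank a: 3, 2, 4, 6, 1, 5
Rank b: 5, 1, 3, 6, 4, 2
d = rank(a) − rank(b): -2, 1, 1, 0, -3, 3; Σd² = 24
ρ = 1 − 6Σd² / [n(n²−1)] = 1 − 6×24 / (6×35) = 1 − 144/210 ≈ 0.314

0.314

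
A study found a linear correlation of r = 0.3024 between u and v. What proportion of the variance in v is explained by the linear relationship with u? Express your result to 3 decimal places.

0.091

r² = (0.3024)² = 0.091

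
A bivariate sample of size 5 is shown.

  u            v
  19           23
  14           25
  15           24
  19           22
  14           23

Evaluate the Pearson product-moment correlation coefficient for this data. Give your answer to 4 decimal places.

n = 5, Σu = 81, Σv = 117, Σu² = 1339, Σv² = 2743, Σuv = 1887
nΣuv − ΣuΣv = 9435 − 9477 = -42
nΣu² − (Σu)² = 6695 − 6561 = 134; nΣv² − (Σv)² = 13715 − 13689 = 26
r = -42 / √(134 × 26) = -42 / 59.0254 ≈ -0.7116

-0.7116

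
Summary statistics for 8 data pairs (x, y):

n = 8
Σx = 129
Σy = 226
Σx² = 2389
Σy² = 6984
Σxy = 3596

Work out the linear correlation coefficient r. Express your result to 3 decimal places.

r = (nΣxy − ΣxΣy) / √[(nΣx² − (Σx)²)(nΣy² − (Σy)²)]
Numerator: 8×3596 − 129×226 = -386
Denominator: √[(19112 − 16641)(55872 − 51076)] = √[2471 × 4796] = 3442.5159
r = -386 / 3442.5159 ≈ -0.112

-0.112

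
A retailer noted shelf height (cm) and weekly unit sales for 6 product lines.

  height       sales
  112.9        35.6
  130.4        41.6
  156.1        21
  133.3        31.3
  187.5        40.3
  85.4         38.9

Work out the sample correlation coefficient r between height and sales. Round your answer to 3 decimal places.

-0.184

n = 6, Σx = 805.6, Σy = 208.7, Σx² = 114336.08, Σy² = 7555.91, Σxy = 27772.58
nΣxy − ΣxΣy = 166635.48 − 168128.72 = -1493.24
nΣx² − (Σx)² = 686016.48 − 648991.36 = 37025.12; nΣy² − (Σy)² = 45335.46 − 43555.69 = 1779.77
r = -1493.24 / √(37025.12 × 1779.77) = -1493.24 / 8117.6473 ≈ -0.184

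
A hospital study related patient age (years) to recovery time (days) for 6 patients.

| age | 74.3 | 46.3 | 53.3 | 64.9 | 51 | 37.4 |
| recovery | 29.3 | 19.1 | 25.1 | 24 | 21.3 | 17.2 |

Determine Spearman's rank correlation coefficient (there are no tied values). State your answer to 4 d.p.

0.9429

Rank age: 6, 2, 4, 5, 3, 1
Rank recovery: 6, 2, 5, 4, 3, 1
d = rank(age) − rank(recovery): 0, 0, -1, 1, 0, 0; Σd² = 2
ρ = 1 − 6Σd² / [n(n²−1)] = 1 − 6×2 / (6×35) = 1 − 12/210 ≈ 0.9429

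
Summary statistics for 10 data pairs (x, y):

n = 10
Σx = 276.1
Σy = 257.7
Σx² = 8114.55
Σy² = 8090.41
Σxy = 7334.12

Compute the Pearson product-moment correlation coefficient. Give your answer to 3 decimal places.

r = (nΣxy − ΣxΣy) / √[(nΣx² − (Σx)²)(nΣy² − (Σy)²)]
Numerator: 10×7334.12 − 276.1×257.7 = 2190.23
Denominator: √[(81145.5 − 76231.21)(80904.1 − 66409.29)] = √[4914.29 × 14494.81] = 8439.8874
r = 2190.23 / 8439.8874 ≈ 0.260

0.260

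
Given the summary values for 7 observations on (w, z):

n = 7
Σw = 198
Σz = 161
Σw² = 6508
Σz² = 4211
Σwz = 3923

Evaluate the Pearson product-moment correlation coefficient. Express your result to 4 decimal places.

r = (nΣwz − ΣwΣz) / √[(nΣw² − (Σw)²)(nΣz² − (Σz)²)]
Numerator: 7×3923 − 198×161 = -4417
Denominator: √[(45556 − 39204)(29477 − 25921)] = √[6352 × 3556] = 4752.6532
r = -4417 / 4752.6532 ≈ -0.9294

-0.9294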